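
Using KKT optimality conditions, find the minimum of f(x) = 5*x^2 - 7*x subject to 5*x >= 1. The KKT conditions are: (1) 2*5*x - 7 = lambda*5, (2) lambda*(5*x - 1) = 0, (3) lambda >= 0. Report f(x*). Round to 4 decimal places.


Step 1: Try lambda = 0 (constraint inactive).
Stationarity: 2*5*x - 7 = 0
x* = 7/(2*5) = 0.7
Check constraint: 5*0.7 = 3.5 >= 1 -- satisfied.
Step 2: Compute optimal value.
f(x*) = 5*0.7^2 - 7*0.7 = -2.45


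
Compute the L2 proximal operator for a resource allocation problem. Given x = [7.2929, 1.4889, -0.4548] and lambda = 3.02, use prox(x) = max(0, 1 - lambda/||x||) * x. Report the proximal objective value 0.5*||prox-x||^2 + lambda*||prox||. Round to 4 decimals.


Step 1: Compute ||x||.
||x|| = 7.4572
Step 2: Compute scaling factor.
scale = max(0, 1 - 3.02/7.4572) = 0.595
Step 3: prox(x) = [4.3394, 0.8859, -0.2706]
||prox(x)|| = 4.4372
Step 4: Proximal objective.
0.5*||prox-x||^2 = 4.5602
lambda*||prox|| = 13.4003
Total = 17.9606


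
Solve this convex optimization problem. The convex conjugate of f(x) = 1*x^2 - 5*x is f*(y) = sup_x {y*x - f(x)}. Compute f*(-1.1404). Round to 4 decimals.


f*(y) = sup_x {y*x - a*x^2 - b*x} = sup_x {(y-b)*x - a*x^2}
FOC: (y - b) - 2a*x = 0 => x* = (y - b)/(2a)
x* = (-1.1404 + 5)/(2*1) = 1.9298
f*(-1.1404) = (y-b)^2/(4a) = (-1.1404 + 5)^2/(4*1)
= 14.8965/4 = 3.7241


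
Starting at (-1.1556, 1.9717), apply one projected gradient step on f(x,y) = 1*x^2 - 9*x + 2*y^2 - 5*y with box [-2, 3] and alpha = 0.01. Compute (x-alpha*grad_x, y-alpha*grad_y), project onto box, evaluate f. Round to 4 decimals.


Step 1: Compute gradient at (-1.1556, 1.9717).
grad_x = 2*1*-1.1556 - 9 = -11.3112
grad_y = 2*2*1.9717 - 5 = 2.8868
Step 2: Gradient step.
x_raw = -1.1556 - 0.01*-11.3112 = -1.0425
y_raw = 1.9717 - 0.01*2.8868 = 1.9428
Step 3: Project onto [-2, 3].
x_proj = clip(-1.0425) = -1.0425
y_proj = clip(1.9428) = 1.9428
Step 4: Evaluate f.
f(-1.0425, 1.9428) = 8.3042


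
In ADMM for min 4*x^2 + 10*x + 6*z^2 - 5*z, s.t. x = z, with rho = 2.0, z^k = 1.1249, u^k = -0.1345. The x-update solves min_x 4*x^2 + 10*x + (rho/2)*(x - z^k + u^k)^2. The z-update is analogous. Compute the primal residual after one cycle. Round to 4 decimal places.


ADMM iteration with rho = 2.0, z^k = 1.1249, u^k = -0.1345
Step 1: x-update.
Minimize 4*x^2 + 10*x + (2.0/2)*(x - 1.1249 - 0.1345)^2
FOC: (2*4 + 2.0)*x = -10 + 2.0*(1.1249 + 0.1345)
x^{k+1} = -0.7481
Step 2: z-update.
Minimize 6*z^2 - 5*z + (2.0/2)*(-0.7481 - z - 0.1345)^2
FOC: (2*6 + 2.0)*z = 5 + 2.0*(-0.7481 - 0.1345)
z^{k+1} = 0.2311
Step 3: u-update.
u^{k+1} = -0.1345 - 0.7481 - 0.2311 = -1.1137
Step 4: Primal residual = |-0.7481 - 0.2311| = 0.9792


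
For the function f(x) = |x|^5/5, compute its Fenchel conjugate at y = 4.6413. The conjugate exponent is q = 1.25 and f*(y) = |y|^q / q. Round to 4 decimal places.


The conjugate exponent q satisfies 1/p + 1/q = 1.
p = 5, so q = 5/(5 - 1) = 1.25
|y|^q = 4.6413^1.25 = 6.8124
f*(4.6413) = 6.8124 / 1.25 = 5.4499


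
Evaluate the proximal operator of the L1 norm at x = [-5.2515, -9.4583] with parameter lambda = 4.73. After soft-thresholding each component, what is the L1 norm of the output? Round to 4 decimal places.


Soft-thresholding with lambda = 4.73:
prox(-5.2515) = sign(-5.2515)*max(|-5.2515| - 4.73, 0) = -0.5215
prox(-9.4583) = sign(-9.4583)*max(|-9.4583| - 4.73, 0) = -4.7283
prox(x) = [-0.5215, -4.7283]
||prox(x)||_1 = 0.5215 + 4.7283 = 5.2498


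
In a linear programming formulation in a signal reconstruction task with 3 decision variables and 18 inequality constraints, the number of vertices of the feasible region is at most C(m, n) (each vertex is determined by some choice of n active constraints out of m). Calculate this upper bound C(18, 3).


Each vertex corresponds to some choice of n active constraints out of m, so the number of vertices is at most C(m, n) = m! / (n!(m-n)!).
m = 18, n = 3
Numerator: 18 * 17 * 16
Denominator: 3! = 6
C(18, 3) = 816


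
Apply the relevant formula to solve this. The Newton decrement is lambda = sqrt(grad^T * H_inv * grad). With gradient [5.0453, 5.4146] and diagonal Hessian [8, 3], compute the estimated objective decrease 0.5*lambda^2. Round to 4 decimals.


Step 1: H is diagonal, so H^(-1) * g = [0.6307, 1.8049].
Step 2: g^T H^(-1) g = sum_i g_i^2 / H_ii
  = (5.0453)^2/8 + (5.4146)^2/3
  = 3.1819 + 9.7726 = 12.9545
Step 3: Objective decrease = 0.5 * g^T H^(-1) g = 6.4773


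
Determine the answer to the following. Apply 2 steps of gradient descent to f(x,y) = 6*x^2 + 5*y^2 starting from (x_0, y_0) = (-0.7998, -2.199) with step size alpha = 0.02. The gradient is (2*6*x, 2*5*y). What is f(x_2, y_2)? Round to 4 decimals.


Gradient descent on f(x,y) = 6*x^2 + 5*y^2.
Starting point: (-0.7998, -2.199), alpha = 0.02
Step 1: grad_x = 2*6*-0.7998 = -9.5976, grad_y = 2*5*-2.199 = -21.99
  x_1 = -0.7998 - 0.02*-9.5976 = -0.6078
  y_1 = -2.199 - 0.02*-21.99 = -1.7592
Step 2: grad_x = 2*6*-0.6078 = -7.2942, grad_y = 2*5*-1.7592 = -17.592
  x_2 = -0.6078 - 0.02*-7.2942 = -0.462
  y_2 = -1.7592 - 0.02*-17.592 = -1.4074
f(-0.462, -1.4074) = 6*(-0.462)^2 + 5*(-1.4074)^2 = 11.1838


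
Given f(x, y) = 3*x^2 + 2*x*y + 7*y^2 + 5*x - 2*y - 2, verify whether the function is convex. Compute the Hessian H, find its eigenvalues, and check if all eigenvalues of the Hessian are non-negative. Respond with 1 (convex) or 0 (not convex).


The Hessian of f(x,y) = 3*x^2 + 2*x*y + 7*y^2 + 5*x - 2*y - 2 is:
H = [[6, 2], [2, 14]]
Trace = 6 + 14 = 20
Determinant = 6*14 - (2)^2 = 80
Discriminant = (20)^2 - 4*80 = 80.0
Eigenvalues: lambda_1 = 5.5279, lambda_2 = 14.4721
The function is convex.

1


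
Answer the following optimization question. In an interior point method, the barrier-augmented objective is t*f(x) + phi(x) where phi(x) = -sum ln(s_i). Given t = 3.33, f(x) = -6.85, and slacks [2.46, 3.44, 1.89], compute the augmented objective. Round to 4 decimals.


Step 1: Compute log-barrier.
ln values: [0.9002, 1.2355, 0.6366]
phi = -(0.9002 + 1.2355 + 0.6366) = -2.7722
Step 2: Compute augmented objective.
t*f(x) = 3.33*-6.85 = -22.8105
Total = -22.8105 - 2.7722 = -25.5827


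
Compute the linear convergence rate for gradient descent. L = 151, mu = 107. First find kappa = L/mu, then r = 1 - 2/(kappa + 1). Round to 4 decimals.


Step 1: Compute the condition number.
kappa = L/mu = 151/107 = 1.4112
Step 2: Compute the convergence rate.
r = 1 - 2/(kappa + 1) = 1 - 2*mu/(L + mu) = (L - mu)/(L + mu) = 44/258 = 0.1705


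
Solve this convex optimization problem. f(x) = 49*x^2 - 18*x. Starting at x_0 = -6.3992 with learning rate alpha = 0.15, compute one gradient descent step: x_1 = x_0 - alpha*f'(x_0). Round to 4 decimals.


We compute the gradient at x_0 and apply the update.
f'(x) = 98*x - 18
f'(-6.3992) = 98*-6.3992 - 18 = -645.1216
x_1 = -6.3992 - 0.15*-645.1216 = 90.369


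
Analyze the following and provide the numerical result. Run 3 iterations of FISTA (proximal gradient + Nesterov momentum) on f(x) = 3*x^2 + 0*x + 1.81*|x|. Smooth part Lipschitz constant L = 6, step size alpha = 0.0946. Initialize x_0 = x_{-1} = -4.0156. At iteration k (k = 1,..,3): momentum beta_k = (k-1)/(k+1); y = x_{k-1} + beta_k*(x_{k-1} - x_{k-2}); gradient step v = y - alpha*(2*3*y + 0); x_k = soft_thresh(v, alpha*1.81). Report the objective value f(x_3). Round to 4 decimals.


FISTA on f(x) = 3*x^2 + 0*x + 1.81*|x|
L = 6, alpha = 0.0946
Iteration 1: beta = 0.0, y = -4.0156 + 0.0*(-4.0156 + 4.0156) = -4.0156
  grad(y) = -24.0936, v = y - alpha*grad = -1.7363
  prox(v) = soft_thresh(-1.7363, 0.1712) = -1.5651
Iteration 2: beta = 0.3333, y = -1.5651 + 0.3333*(-1.5651 + 4.0156) = -0.7483
  grad(y) = -4.4898, v = y - alpha*grad = -0.3236
  prox(v) = soft_thresh(-0.3236, 0.1712) = -0.1523
Iteration 3: beta = 0.5, y = -0.1523 + 0.5*(-0.1523 + 1.5651) = 0.5541
  grad(y) = 3.3243, v = y - alpha*grad = 0.2396
  prox(v) = soft_thresh(0.2396, 0.1712) = 0.0683
f(x_3) = 3*0.0683^2 + 0*0.0683 + 1.81*|0.0683| = 0.1377


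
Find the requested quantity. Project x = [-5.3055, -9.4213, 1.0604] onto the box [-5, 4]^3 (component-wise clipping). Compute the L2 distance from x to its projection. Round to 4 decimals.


Project each component onto [-5, 4].
clip(-5.3055) = -5.0, clip(-9.4213) = -5.0, clip(1.0604) = 1.0604
Projection = [-5.0, -5.0, 1.0604]
Squared diffs: [0.0933, 19.5479, 0.0]
Distance = sqrt(19.6412) = 4.4318


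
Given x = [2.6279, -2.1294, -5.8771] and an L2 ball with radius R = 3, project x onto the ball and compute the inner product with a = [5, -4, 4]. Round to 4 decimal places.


Step 1: Compute ||x|| (intermediates to 6 decimals).
||x|| = sqrt(2.6279^2 + (-2.1294)^2 + (-5.8771)^2) = 6.780893
Step 2: Project.
Since ||x|| > R, scale = R/||x|| = 3/6.780893 = 0.44242, proj(x) = scale * x
proj(x) = [1.162636, -0.942089, -2.600147]
Step 3: Dot product.
a^T * proj(x) = 5*1.162636 - 4*(-0.942089) + 4*(-2.600147) = -0.8191


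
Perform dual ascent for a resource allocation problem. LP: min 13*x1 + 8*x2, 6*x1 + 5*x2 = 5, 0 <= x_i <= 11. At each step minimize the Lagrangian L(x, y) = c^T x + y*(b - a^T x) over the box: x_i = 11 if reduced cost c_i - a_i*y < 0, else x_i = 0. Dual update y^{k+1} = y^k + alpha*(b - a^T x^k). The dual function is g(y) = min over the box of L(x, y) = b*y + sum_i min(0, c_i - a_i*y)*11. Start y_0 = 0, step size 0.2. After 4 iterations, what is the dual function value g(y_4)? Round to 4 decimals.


Dual ascent for LP: min 13*x1 + 8*x2, 6*x1 + 5*x2 = 5, 0 <= x_i <= 11
Step 1: y^k = 0.0, reduced costs: (13.0, 8.0)
  x^k = (0.0, 0.0), subgradient = b - a^T x = 5.0
  y^{k+1} = 0.0 + 0.2*5.0 = 1.0
Step 2: y^k = 1.0, reduced costs: (7.0, 3.0)
  x^k = (0.0, 0.0), subgradient = b - a^T x = 5.0
  y^{k+1} = 1.0 + 0.2*5.0 = 2.0
Step 3: y^k = 2.0, reduced costs: (1.0, -2.0)
  x^k = (0.0, 11.0), subgradient = b - a^T x = -50.0
  y^{k+1} = 2.0 + 0.2*-50.0 = -8.0
Step 4: y^k = -8.0, reduced costs: (61.0, 48.0)
  x^k = (0.0, 0.0), subgradient = b - a^T x = 5.0
  y^{k+1} = -8.0 + 0.2*5.0 = -7.0
Dual objective at y_4 = -7.0: reduced costs (55.0, 43.0), box minimizer x = (0.0, 0.0)
g(y_4) = b*y + (c1 - a1*y)*x1 + (c2 - a2*y)*x2 = 5*(-7.0) + 55.0*0.0 + 43.0*0.0 = -35.0 + 0.0 + 0.0 = -35.0


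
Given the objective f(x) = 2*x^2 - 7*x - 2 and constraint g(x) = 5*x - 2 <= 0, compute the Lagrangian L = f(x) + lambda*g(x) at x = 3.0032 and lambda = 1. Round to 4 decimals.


Step 1: Evaluate f(x).
f(3.0032) = 2*3.0032^2 - 7*3.0032 - 2 = -4.984
Step 2: Evaluate g(x).
g(3.0032) = 5*3.0032 - 2 = 13.016
Step 3: Compute Lagrangian.
L = -4.984 + 1*13.016 = 8.032


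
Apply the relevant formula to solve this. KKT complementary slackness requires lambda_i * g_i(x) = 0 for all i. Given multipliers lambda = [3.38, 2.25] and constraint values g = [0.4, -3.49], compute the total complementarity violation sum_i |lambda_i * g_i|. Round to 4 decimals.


KKT complementary slackness check:
lambda_1 * g_1 = 3.38 * 0.4 = 1.352
lambda_2 * g_2 = 2.25 * -3.49 = -7.8525
Total violation = 1.352 + 7.8525 = 9.2045


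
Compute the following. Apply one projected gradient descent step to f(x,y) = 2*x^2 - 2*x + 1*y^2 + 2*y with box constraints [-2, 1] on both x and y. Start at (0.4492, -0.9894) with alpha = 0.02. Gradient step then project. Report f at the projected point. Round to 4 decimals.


Step 1: Compute gradient at (0.4492, -0.9894).
grad_x = 2*2*0.4492 - 2 = -0.2032
grad_y = 2*1*-0.9894 + 2 = 0.0212
Step 2: Gradient step.
x_raw = 0.4492 - 0.02*-0.2032 = 0.4533
y_raw = -0.9894 - 0.02*0.0212 = -0.9898
Step 3: Project onto [-2, 1].
x_proj = clip(0.4533) = 0.4533
y_proj = clip(-0.9898) = -0.9898
Step 4: Evaluate f.
f(0.4533, -0.9898) = -1.4955


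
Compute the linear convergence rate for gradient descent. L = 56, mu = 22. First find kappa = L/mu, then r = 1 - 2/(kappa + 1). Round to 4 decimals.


Step 1: Compute the condition number.
kappa = L/mu = 56/22 = 2.5455
Step 2: Compute the convergence rate.
r = 1 - 2/(kappa + 1) = 1 - 2*mu/(L + mu) = (L - mu)/(L + mu) = 34/78 = 0.4359


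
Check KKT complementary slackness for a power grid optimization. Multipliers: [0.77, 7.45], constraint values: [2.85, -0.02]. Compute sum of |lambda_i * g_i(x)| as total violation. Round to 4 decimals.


KKT complementary slackness check:
lambda_1 * g_1 = 0.77 * 2.85 = 2.1945
lambda_2 * g_2 = 7.45 * -0.02 = -0.149
Total violation = 2.1945 + 0.149 = 2.3435


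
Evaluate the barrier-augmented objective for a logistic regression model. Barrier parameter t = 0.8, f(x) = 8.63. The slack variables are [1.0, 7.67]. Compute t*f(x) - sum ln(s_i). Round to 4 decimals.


Step 1: Compute log-barrier.
ln values: [0.0, 2.0373]
phi = -(0.0 + 2.0373) = -2.0373
Step 2: Compute augmented objective.
t*f(x) = 0.8*8.63 = 6.904
Total = 6.904 - 2.0373 = 4.8667


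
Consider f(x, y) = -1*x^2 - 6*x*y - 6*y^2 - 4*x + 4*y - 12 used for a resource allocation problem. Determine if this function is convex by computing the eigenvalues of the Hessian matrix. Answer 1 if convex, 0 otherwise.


The Hessian of f(x,y) = -1*x^2 - 6*x*y - 6*y^2 - 4*x + 4*y - 12 is:
H = [[-2, -6], [-6, -12]]
Trace = -2 - 12 = -14
Determinant = -2*-12 - (-6)^2 = -12
Discriminant = (-14)^2 - 4*-12 = 244.0
Eigenvalues: lambda_1 = -14.8102, lambda_2 = 0.8102
The function is not convex.

0


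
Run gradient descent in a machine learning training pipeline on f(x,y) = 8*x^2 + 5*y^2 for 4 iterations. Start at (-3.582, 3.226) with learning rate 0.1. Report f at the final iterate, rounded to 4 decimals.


Gradient descent on f(x,y) = 8*x^2 + 5*y^2.
Starting point: (-3.582, 3.226), alpha = 0.1
Step 1: grad_x = 2*8*-3.582 = -57.312, grad_y = 2*5*3.226 = 32.26
  x_1 = -3.582 - 0.1*-57.312 = 2.1492
  y_1 = 3.226 - 0.1*32.26 = 0.0
Step 2: grad_x = 2*8*2.1492 = 34.3872, grad_y = 2*5*0.0 = 0.0
  x_2 = 2.1492 - 0.1*34.3872 = -1.2895
  y_2 = 0.0 - 0.1*0.0 = 0.0
Step 3: grad_x = 2*8*-1.2895 = -20.6323, grad_y = 2*5*0.0 = 0.0
  x_3 = -1.2895 - 0.1*-20.6323 = 0.7737
  y_3 = 0.0 - 0.1*0.0 = 0.0
Step 4: grad_x = 2*8*0.7737 = 12.3794, grad_y = 2*5*0.0 = 0.0
  x_4 = 0.7737 - 0.1*12.3794 = -0.4642
  y_4 = 0.0 - 0.1*0.0 = 0.0
f(-0.4642, 0.0) = 8*(-0.4642)^2 + 5*0.0^2 = 1.7241


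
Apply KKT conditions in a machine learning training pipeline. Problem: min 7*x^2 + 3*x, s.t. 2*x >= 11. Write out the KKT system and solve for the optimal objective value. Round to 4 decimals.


Step 1: Try lambda = 0 (constraint inactive).
x_unc = -3/(2*7) = -0.2143
Check: 2*-0.2143 = -0.4286 < 11 -- violated!
Step 2: Constraint must be active: 2*x = 11
x* = 11/2 = 5.5
lambda = (2*7*5.5 + 3)/2 = 40.0
Step 3: Compute optimal value.
f(x*) = 7*5.5^2 + 3*5.5 = 228.25


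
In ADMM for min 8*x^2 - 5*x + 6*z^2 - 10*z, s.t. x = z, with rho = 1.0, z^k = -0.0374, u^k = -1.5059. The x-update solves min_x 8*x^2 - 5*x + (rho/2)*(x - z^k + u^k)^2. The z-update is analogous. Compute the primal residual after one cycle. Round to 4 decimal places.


ADMM iteration with rho = 1.0, z^k = -0.0374, u^k = -1.5059
Step 1: x-update.
Minimize 8*x^2 - 5*x + (1.0/2)*(x + 0.0374 - 1.5059)^2
FOC: (2*8 + 1.0)*x = 5 + 1.0*(-0.0374 + 1.5059)
x^{k+1} = 0.3805
Step 2: z-update.
Minimize 6*z^2 - 10*z + (1.0/2)*(0.3805 - z - 1.5059)^2
FOC: (2*6 + 1.0)*z = 10 + 1.0*(0.3805 - 1.5059)
z^{k+1} = 0.6827
Step 3: u-update.
u^{k+1} = -1.5059 + 0.3805 - 0.6827 = -1.8081
Step 4: Primal residual = |0.3805 - 0.6827| = 0.3022


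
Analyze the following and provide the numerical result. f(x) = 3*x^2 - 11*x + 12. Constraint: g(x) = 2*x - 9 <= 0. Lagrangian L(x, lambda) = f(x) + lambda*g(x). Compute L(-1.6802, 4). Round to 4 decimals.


Step 1: Evaluate f(x).
f(-1.6802) = 3*(-1.6802)^2 - 11*(-1.6802) + 12 = 38.9514
Step 2: Evaluate g(x).
g(-1.6802) = 2*-1.6802 - 9 = -12.3604
Step 3: Compute Lagrangian.
L = 38.9514 + 4*-12.3604 = -10.4902


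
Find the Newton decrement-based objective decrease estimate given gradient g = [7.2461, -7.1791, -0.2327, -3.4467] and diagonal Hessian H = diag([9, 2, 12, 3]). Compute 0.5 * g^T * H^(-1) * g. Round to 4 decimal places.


Step 1: H is diagonal, so H^(-1) * g = [0.8051, -3.5896, -0.0194, -1.1489].
Step 2: g^T H^(-1) g = sum_i g_i^2 / H_ii
  = (7.2461)^2/9 + (-7.1791)^2/2 + (-0.2327)^2/12 + (-3.4467)^2/3
  = 5.834 + 25.7697 + 0.0045 + 3.9599 = 35.5682
Step 3: Objective decrease = 0.5 * g^T H^(-1) g = 17.7841


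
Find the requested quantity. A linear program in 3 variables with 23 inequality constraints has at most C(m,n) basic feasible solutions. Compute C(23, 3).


Each vertex corresponds to some choice of n active constraints out of m, so the number of vertices is at most C(m, n) = m! / (n!(m-n)!).
m = 23, n = 3
Numerator: 23 * 22 * 21
Denominator: 3! = 6
C(23, 3) = 1771


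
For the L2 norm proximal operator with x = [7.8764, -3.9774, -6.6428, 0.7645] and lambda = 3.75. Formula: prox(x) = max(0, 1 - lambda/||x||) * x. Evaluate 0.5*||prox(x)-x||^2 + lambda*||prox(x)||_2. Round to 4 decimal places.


Step 1: Compute ||x||.
||x|| = 11.0711
Step 2: Compute scaling factor.
scale = max(0, 1 - 3.75/11.0711) = 0.6613
Step 3: prox(x) = [5.2085, -2.6302, -4.3927, 0.5055]
||prox(x)|| = 7.3211
Step 4: Proximal objective.
0.5*||prox-x||^2 = 7.0313
lambda*||prox|| = 27.4541
Total = 34.4853


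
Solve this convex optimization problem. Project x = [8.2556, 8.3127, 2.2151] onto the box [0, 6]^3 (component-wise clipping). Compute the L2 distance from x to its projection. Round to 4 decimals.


Project each component onto [0, 6].
clip(8.2556) = 6.0, clip(8.3127) = 6.0, clip(2.2151) = 2.2151
Projection = [6.0, 6.0, 2.2151]
Squared diffs: [5.0877, 5.3486, 0.0]
Distance = sqrt(10.4363) = 3.2305


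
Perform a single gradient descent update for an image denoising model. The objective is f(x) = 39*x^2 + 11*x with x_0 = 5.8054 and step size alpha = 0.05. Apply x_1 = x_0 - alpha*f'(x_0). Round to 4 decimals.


We compute the gradient at x_0 and apply the update.
f'(x) = 78*x + 11
f'(5.8054) = 78*5.8054 + 11 = 463.8212
x_1 = 5.8054 - 0.05*463.8212 = -17.3857


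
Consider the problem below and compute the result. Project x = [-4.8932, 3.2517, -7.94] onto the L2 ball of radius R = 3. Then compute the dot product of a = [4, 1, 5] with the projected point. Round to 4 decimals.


Step 1: Compute ||x|| (intermediates to 6 decimals).
||x|| = sqrt((-4.8932)^2 + 3.2517^2 + (-7.94)^2) = 9.877275
Step 2: Project.
Since ||x|| > R, scale = R/||x|| = 3/9.877275 = 0.303727, proj(x) = scale * x
proj(x) = [-1.486197, 0.987629, -2.411592]
Step 3: Dot product.
a^T * proj(x) = 4*(-1.486197) + 1*0.987629 + 5*(-2.411592) = -17.0151


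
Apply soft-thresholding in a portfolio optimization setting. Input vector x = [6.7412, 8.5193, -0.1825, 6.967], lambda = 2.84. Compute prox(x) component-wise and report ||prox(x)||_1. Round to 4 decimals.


Soft-thresholding with lambda = 2.84:
prox(6.7412) = sign(6.7412)*max(|6.7412| - 2.84, 0) = 3.9012
prox(8.5193) = sign(8.5193)*max(|8.5193| - 2.84, 0) = 5.6793
prox(-0.1825) = sign(-0.1825)*max(|-0.1825| - 2.84, 0) = 0.0
prox(6.967) = sign(6.967)*max(|6.967| - 2.84, 0) = 4.127
prox(x) = [3.9012, 5.6793, 0.0, 4.127]
||prox(x)||_1 = 3.9012 + 5.6793 + 0.0 + 4.127 = 13.7075


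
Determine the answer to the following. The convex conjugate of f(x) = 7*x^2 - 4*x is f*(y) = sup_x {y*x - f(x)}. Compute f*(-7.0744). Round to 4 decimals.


f*(y) = sup_x {y*x - a*x^2 - b*x} = sup_x {(y-b)*x - a*x^2}
FOC: (y - b) - 2a*x = 0 => x* = (y - b)/(2a)
x* = (-7.0744 + 4)/(2*7) = -0.2196
f*(-7.0744) = (y-b)^2/(4a) = (-7.0744 + 4)^2/(4*7)
= 9.4519/28 = 0.3376


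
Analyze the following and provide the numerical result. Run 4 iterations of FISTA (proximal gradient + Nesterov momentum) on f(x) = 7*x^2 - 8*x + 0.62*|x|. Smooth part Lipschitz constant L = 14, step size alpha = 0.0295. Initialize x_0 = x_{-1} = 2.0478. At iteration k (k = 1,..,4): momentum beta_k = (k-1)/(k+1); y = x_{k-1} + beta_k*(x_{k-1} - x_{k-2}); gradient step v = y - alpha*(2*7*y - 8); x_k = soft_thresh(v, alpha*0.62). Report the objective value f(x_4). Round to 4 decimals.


FISTA on f(x) = 7*x^2 - 8*x + 0.62*|x|
L = 14, alpha = 0.0295
Iteration 1: beta = 0.0, y = 2.0478 + 0.0*(2.0478 - 2.0478) = 2.0478
  grad(y) = 20.6692, v = y - alpha*grad = 1.4381
  prox(v) = soft_thresh(1.4381, 0.0183) = 1.4198
Iteration 2: beta = 0.3333, y = 1.4198 + 0.3333*(1.4198 - 2.0478) = 1.2104
  grad(y) = 8.9459, v = y - alpha*grad = 0.9465
  prox(v) = soft_thresh(0.9465, 0.0183) = 0.9282
Iteration 3: beta = 0.5, y = 0.9282 + 0.5*(0.9282 - 1.4198) = 0.6825
  grad(y) = 1.5544, v = y - alpha*grad = 0.6366
  prox(v) = soft_thresh(0.6366, 0.0183) = 0.6183
Iteration 4: beta = 0.6, y = 0.6183 + 0.6*(0.6183 - 0.9282) = 0.4324
  grad(y) = -1.9469, v = y - alpha*grad = 0.4898
  prox(v) = soft_thresh(0.4898, 0.0183) = 0.4715
f(x_4) = 7*0.4715^2 - 8*0.4715 + 0.62*|0.4715| = -1.9235


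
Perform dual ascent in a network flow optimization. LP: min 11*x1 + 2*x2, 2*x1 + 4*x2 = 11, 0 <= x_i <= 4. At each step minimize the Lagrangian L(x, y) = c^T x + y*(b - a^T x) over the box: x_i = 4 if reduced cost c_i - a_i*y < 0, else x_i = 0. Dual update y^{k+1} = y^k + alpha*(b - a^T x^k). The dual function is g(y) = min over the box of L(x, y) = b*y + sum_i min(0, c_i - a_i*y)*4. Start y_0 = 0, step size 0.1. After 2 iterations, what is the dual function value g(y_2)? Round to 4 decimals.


Dual ascent for LP: min 11*x1 + 2*x2, 2*x1 + 4*x2 = 11, 0 <= x_i <= 4
Step 1: y^k = 0.0, reduced costs: (11.0, 2.0)
  x^k = (0.0, 0.0), subgradient = b - a^T x = 11.0
  y^{k+1} = 0.0 + 0.1*11.0 = 1.1
Step 2: y^k = 1.1, reduced costs: (8.8, -2.4)
  x^k = (0.0, 4.0), subgradient = b - a^T x = -5.0
  y^{k+1} = 1.1 + 0.1*-5.0 = 0.6
Dual objective at y_2 = 0.6: reduced costs (9.8, -0.4), box minimizer x = (0.0, 4.0)
g(y_2) = b*y + (c1 - a1*y)*x1 + (c2 - a2*y)*x2 = 11*0.6 + 9.8*0.0 + (-0.4)*4.0 = 6.6 + 0.0 - 1.6 = 5.0


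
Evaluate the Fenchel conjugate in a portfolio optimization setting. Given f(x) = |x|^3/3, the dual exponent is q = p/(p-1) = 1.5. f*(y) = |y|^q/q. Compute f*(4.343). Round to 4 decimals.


The conjugate exponent q satisfies 1/p + 1/q = 1.
p = 3, so q = 3/(3 - 1) = 1.5
|y|^q = 4.343^1.5 = 9.0508
f*(4.343) = 9.0508 / 1.5 = 6.0338


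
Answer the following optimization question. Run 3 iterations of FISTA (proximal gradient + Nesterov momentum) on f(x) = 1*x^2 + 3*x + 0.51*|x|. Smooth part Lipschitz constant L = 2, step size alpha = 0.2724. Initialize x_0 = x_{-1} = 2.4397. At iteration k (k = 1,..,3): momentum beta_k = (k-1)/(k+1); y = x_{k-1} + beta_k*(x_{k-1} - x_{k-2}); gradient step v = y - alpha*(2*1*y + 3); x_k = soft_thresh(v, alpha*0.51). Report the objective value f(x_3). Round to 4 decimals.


FISTA on f(x) = 1*x^2 + 3*x + 0.51*|x|
L = 2, alpha = 0.2724
Iteration 1: beta = 0.0, y = 2.4397 + 0.0*(2.4397 - 2.4397) = 2.4397
  grad(y) = 7.8794, v = y - alpha*grad = 0.2934
  prox(v) = soft_thresh(0.2934, 0.1389) = 0.1544
Iteration 2: beta = 0.3333, y = 0.1544 + 0.3333*(0.1544 - 2.4397) = -0.6073
  grad(y) = 1.7853, v = y - alpha*grad = -1.0937
  prox(v) = soft_thresh(-1.0937, 0.1389) = -0.9547
Iteration 3: beta = 0.5, y = -0.9547 + 0.5*(-0.9547 - 0.1544) = -1.5093
  grad(y) = -0.0186, v = y - alpha*grad = -1.5042
  prox(v) = soft_thresh(-1.5042, 0.1389) = -1.3653
f(x_3) = 1*(-1.3653)^2 + 3*(-1.3653) + 0.51*|-1.3653| = -1.5355


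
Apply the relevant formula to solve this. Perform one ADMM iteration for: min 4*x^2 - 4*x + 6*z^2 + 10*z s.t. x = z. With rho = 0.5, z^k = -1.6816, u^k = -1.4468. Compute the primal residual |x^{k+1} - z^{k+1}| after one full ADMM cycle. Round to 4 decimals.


ADMM iteration with rho = 0.5, z^k = -1.6816, u^k = -1.4468
Step 1: x-update.
Minimize 4*x^2 - 4*x + (0.5/2)*(x + 1.6816 - 1.4468)^2
FOC: (2*4 + 0.5)*x = 4 + 0.5*(-1.6816 + 1.4468)
x^{k+1} = 0.4568
Step 2: z-update.
Minimize 6*z^2 + 10*z + (0.5/2)*(0.4568 - z - 1.4468)^2
FOC: (2*6 + 0.5)*z = -10 + 0.5*(0.4568 - 1.4468)
z^{k+1} = -0.8396
Step 3: u-update.
u^{k+1} = -1.4468 + 0.4568 + 0.8396 = -0.1504
Step 4: Primal residual = |0.4568 + 0.8396| = 1.2964


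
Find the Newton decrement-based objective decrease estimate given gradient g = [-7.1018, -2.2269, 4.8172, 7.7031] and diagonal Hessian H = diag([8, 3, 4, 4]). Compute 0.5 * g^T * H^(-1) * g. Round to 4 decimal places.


Step 1: H is diagonal, so H^(-1) * g = [-0.8877, -0.7423, 1.2043, 1.9258].
Step 2: g^T H^(-1) g = sum_i g_i^2 / H_ii
  = (-7.1018)^2/8 + (-2.2269)^2/3 + (4.8172)^2/4 + (7.7031)^2/4
  = 6.3044 + 1.653 + 5.8014 + 14.8344 = 28.5933
Step 3: Objective decrease = 0.5 * g^T H^(-1) g = 14.2966


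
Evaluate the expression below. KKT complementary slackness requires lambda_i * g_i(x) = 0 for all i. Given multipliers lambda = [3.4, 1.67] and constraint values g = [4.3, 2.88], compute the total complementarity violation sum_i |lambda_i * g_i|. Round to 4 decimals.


KKT complementary slackness check:
lambda_1 * g_1 = 3.4 * 4.3 = 14.62
lambda_2 * g_2 = 1.67 * 2.88 = 4.8096
Total violation = 14.62 + 4.8096 = 19.4296


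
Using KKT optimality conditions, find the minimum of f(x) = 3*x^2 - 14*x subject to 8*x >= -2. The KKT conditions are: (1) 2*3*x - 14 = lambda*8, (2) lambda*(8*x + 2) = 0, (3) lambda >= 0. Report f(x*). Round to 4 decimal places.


Step 1: Try lambda = 0 (constraint inactive).
Stationarity: 2*3*x - 14 = 0
x* = 14/(2*3) = 7/3 = 2.3333 (rounded; the exact value 7/3 is used below)
Check constraint: 8*2.3333 = 18.6664 >= -2 -- satisfied.
Step 2: Compute optimal value.
f(x*) = 3*(7/3)^2 - 14*(7/3) = -16.3333


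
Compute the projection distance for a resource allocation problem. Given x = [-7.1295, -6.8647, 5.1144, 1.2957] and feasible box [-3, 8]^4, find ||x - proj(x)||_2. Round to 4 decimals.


Project each component onto [-3, 8].
clip(-7.1295) = -3.0, clip(-6.8647) = -3.0, clip(5.1144) = 5.1144, clip(1.2957) = 1.2957
Projection = [-3.0, -3.0, 5.1144, 1.2957]
Squared diffs: [17.0528, 14.9359, 0.0, 0.0]
Distance = sqrt(31.9887) = 5.6559


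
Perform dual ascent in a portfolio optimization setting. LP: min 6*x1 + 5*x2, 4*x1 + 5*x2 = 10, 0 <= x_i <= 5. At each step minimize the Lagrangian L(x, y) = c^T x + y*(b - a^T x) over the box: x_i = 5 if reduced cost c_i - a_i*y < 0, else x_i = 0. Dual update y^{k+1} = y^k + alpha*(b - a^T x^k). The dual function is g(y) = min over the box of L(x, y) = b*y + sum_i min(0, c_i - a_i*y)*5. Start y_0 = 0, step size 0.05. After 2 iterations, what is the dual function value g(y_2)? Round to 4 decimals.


Dual ascent for LP: min 6*x1 + 5*x2, 4*x1 + 5*x2 = 10, 0 <= x_i <= 5
Step 1: y^k = 0.0, reduced costs: (6.0, 5.0)
  x^k = (0.0, 0.0), subgradient = b - a^T x = 10.0
  y^{k+1} = 0.0 + 0.05*10.0 = 0.5
Step 2: y^k = 0.5, reduced costs: (4.0, 2.5)
  x^k = (0.0, 0.0), subgradient = b - a^T x = 10.0
  y^{k+1} = 0.5 + 0.05*10.0 = 1.0
Dual objective at y_2 = 1.0: reduced costs (2.0, 0.0), box minimizer x = (0.0, 0.0)
g(y_2) = b*y + (c1 - a1*y)*x1 + (c2 - a2*y)*x2 = 10*1.0 + 2.0*0.0 + 0.0*0.0 = 10.0 + 0.0 + 0.0 = 10.0


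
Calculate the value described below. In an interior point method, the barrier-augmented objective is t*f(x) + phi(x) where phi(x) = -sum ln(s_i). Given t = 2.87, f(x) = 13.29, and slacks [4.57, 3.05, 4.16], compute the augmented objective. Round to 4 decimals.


Step 1: Compute log-barrier.
ln values: [1.5195, 1.1151, 1.4255]
phi = -(1.5195 + 1.1151 + 1.4255) = -4.0602
Step 2: Compute augmented objective.
t*f(x) = 2.87*13.29 = 38.1423
Total = 38.1423 - 4.0602 = 34.0821


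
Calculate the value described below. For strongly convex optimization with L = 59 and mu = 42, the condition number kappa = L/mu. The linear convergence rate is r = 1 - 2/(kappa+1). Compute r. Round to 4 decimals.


Step 1: Compute the condition number.
kappa = L/mu = 59/42 = 1.4048
Step 2: Compute the convergence rate.
r = 1 - 2/(kappa + 1) = 1 - 2*mu/(L + mu) = (L - mu)/(L + mu) = 17/101 = 0.1683


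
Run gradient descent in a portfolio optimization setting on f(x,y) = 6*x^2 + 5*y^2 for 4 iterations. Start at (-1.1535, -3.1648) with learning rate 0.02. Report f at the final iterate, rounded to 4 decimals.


Gradient descent on f(x,y) = 6*x^2 + 5*y^2.
Starting point: (-1.1535, -3.1648), alpha = 0.02
Step 1: grad_x = 2*6*-1.1535 = -13.842, grad_y = 2*5*-3.1648 = -31.648
  x_1 = -1.1535 - 0.02*-13.842 = -0.8767
  y_1 = -3.1648 - 0.02*-31.648 = -2.5318
Step 2: grad_x = 2*6*-0.8767 = -10.5199, grad_y = 2*5*-2.5318 = -25.3184
  x_2 = -0.8767 - 0.02*-10.5199 = -0.6663
  y_2 = -2.5318 - 0.02*-25.3184 = -2.0255
Step 3: grad_x = 2*6*-0.6663 = -7.9951, grad_y = 2*5*-2.0255 = -20.2547
  x_3 = -0.6663 - 0.02*-7.9951 = -0.5064
  y_3 = -2.0255 - 0.02*-20.2547 = -1.6204
Step 4: grad_x = 2*6*-0.5064 = -6.0763, grad_y = 2*5*-1.6204 = -16.2038
  x_4 = -0.5064 - 0.02*-6.0763 = -0.3848
  y_4 = -1.6204 - 0.02*-16.2038 = -1.2963
f(-0.3848, -1.2963) = 6*(-0.3848)^2 + 5*(-1.2963)^2 = 9.2906


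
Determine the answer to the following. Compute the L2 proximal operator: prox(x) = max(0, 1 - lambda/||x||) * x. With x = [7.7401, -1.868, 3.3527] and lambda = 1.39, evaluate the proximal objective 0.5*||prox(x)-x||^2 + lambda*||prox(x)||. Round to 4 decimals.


Step 1: Compute ||x||.
||x|| = 8.6394
Step 2: Compute scaling factor.
scale = max(0, 1 - 1.39/8.6394) = 0.8391
Step 3: prox(x) = [6.4948, -1.5675, 2.8133]
||prox(x)|| = 7.2494
Step 4: Proximal objective.
0.5*||prox-x||^2 = 0.9661
lambda*||prox|| = 10.0767
Total = 11.0427


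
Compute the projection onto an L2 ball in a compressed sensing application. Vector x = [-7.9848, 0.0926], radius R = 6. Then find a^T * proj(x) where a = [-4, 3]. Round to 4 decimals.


Step 1: Compute ||x|| (intermediates to 6 decimals).
||x|| = sqrt((-7.9848)^2 + 0.0926^2) = 7.985337
Step 2: Project.
Since ||x|| > R, scale = R/||x|| = 6/7.985337 = 0.751377, proj(x) = scale * x
proj(x) = [-5.999595, 0.069578]
Step 3: Dot product.
a^T * proj(x) = -4*(-5.999595) + 3*0.069578 = 24.2071


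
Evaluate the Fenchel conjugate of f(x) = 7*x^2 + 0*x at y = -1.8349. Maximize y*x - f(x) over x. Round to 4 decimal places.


f*(y) = sup_x {y*x - a*x^2 - b*x} = sup_x {(y-b)*x - a*x^2}
FOC: (y - b) - 2a*x = 0 => x* = (y - b)/(2a)
x* = (-1.8349 - 0)/(2*7) = -0.1311
f*(-1.8349) = (y-b)^2/(4a) = (-1.8349 - 0)^2/(4*7)
= 3.3669/28 = 0.1202


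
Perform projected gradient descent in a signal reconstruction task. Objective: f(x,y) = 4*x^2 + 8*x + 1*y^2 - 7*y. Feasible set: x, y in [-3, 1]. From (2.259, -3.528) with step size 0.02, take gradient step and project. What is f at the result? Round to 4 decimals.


Step 1: Compute gradient at (2.259, -3.528).
grad_x = 2*4*2.259 + 8 = 26.072
grad_y = 2*1*-3.528 - 7 = -14.056
Step 2: Gradient step.
x_raw = 2.259 - 0.02*26.072 = 1.7376
y_raw = -3.528 - 0.02*-14.056 = -3.2469
Step 3: Project onto [-3, 1].
x_proj = clip(1.7376) = 1.0
y_proj = clip(-3.2469) = -3.0
Step 4: Evaluate f.
f(1.0, -3.0) = 42.0


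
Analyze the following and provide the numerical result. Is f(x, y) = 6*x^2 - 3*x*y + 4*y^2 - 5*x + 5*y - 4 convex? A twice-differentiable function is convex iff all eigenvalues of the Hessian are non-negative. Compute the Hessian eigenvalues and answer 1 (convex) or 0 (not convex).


The Hessian of f(x,y) = 6*x^2 - 3*x*y + 4*y^2 - 5*x + 5*y - 4 is:
H = [[12, -3], [-3, 8]]
Trace = 12 + 8 = 20
Determinant = 12*8 - (-3)^2 = 87
Discriminant = (20)^2 - 4*87 = 52.0
Eigenvalues: lambda_1 = 6.3944, lambda_2 = 13.6056
The function is convex.

1


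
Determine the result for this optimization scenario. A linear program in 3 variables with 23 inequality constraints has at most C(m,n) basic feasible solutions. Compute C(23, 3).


Each vertex corresponds to some choice of n active constraints out of m, so the number of vertices is at most C(m, n) = m! / (n!(m-n)!).
m = 23, n = 3
Numerator: 23 * 22 * 21
Denominator: 3! = 6
C(23, 3) = 1771


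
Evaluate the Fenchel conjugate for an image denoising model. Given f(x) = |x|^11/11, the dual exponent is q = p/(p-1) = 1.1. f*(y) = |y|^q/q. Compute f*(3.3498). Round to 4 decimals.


The conjugate exponent q satisfies 1/p + 1/q = 1.
p = 11, so q = 11/(11 - 1) = 1.1
|y|^q = 3.3498^1.1 = 3.7803
f*(3.3498) = 3.7803 / 1.1 = 3.4366


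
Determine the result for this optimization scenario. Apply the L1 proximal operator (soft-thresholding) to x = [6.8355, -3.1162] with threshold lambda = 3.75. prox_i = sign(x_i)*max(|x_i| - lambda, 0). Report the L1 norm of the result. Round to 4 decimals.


Soft-thresholding with lambda = 3.75:
prox(6.8355) = sign(6.8355)*max(|6.8355| - 3.75, 0) = 3.0855
prox(-3.1162) = sign(-3.1162)*max(|-3.1162| - 3.75, 0) = 0.0
prox(x) = [3.0855, 0.0]
||prox(x)||_1 = 3.0855 + 0.0 = 3.0855


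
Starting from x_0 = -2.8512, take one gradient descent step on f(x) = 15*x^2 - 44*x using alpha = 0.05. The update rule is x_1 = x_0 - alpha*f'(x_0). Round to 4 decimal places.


We compute the gradient at x_0 and apply the update.
f'(x) = 30*x - 44
f'(-2.8512) = 30*-2.8512 - 44 = -129.536
x_1 = -2.8512 - 0.05*-129.536 = 3.6256


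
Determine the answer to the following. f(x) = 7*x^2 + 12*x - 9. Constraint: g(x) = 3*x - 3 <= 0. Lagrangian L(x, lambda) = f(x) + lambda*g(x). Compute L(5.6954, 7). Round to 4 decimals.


Step 1: Evaluate f(x).
f(5.6954) = 7*5.6954^2 + 12*5.6954 - 9 = 286.4079
Step 2: Evaluate g(x).
g(5.6954) = 3*5.6954 - 3 = 14.0862
Step 3: Compute Lagrangian.
L = 286.4079 + 7*14.0862 = 385.0113


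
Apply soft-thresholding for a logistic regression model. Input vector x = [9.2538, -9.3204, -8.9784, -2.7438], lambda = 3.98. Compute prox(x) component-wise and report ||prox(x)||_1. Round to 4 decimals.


Soft-thresholding with lambda = 3.98:
prox(9.2538) = sign(9.2538)*max(|9.2538| - 3.98, 0) = 5.2738
prox(-9.3204) = sign(-9.3204)*max(|-9.3204| - 3.98, 0) = -5.3404
prox(-8.9784) = sign(-8.9784)*max(|-8.9784| - 3.98, 0) = -4.9984
prox(-2.7438) = sign(-2.7438)*max(|-2.7438| - 3.98, 0) = 0.0
prox(x) = [5.2738, -5.3404, -4.9984, 0.0]
||prox(x)||_1 = 5.2738 + 5.3404 + 4.9984 + 0.0 = 15.6126


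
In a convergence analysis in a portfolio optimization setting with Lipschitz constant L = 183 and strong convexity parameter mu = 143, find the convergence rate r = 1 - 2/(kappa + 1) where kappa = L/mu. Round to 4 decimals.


Step 1: Compute the condition number.
kappa = L/mu = 183/143 = 1.2797
Step 2: Compute the convergence rate.
r = 1 - 2/(kappa + 1) = 1 - 2*mu/(L + mu) = (L - mu)/(L + mu) = 40/326 = 0.1227


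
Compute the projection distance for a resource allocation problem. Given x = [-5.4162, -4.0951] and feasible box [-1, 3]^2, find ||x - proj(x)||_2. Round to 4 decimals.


Project each component onto [-1, 3].
clip(-5.4162) = -1.0, clip(-4.0951) = -1.0
Projection = [-1.0, -1.0]
Squared diffs: [19.5028, 9.5796]
Distance = sqrt(29.0824) = 5.3928


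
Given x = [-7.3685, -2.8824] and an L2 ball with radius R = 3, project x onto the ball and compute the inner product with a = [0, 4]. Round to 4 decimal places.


Step 1: Compute ||x|| (intermediates to 6 decimals).
||x|| = sqrt((-7.3685)^2 + (-2.8824)^2) = 7.912207
Step 2: Project.
Since ||x|| > R, scale = R/||x|| = 3/7.912207 = 0.379161, proj(x) = scale * x
proj(x) = [-2.793848, -1.092894]
Step 3: Dot product.
a^T * proj(x) = 0*(-2.793848) + 4*(-1.092894) = -4.3716


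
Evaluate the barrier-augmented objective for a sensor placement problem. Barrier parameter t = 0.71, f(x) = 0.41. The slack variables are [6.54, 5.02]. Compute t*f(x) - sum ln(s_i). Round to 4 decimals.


Step 1: Compute log-barrier.
ln values: [1.8779, 1.6134]
phi = -(1.8779 + 1.6134) = -3.4914
Step 2: Compute augmented objective.
t*f(x) = 0.71*0.41 = 0.2911
Total = 0.2911 - 3.4914 = -3.2003


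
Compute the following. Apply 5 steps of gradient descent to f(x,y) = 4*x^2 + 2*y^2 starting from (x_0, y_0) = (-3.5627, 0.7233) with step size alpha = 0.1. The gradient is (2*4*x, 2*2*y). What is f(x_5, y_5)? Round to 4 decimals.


Gradient descent on f(x,y) = 4*x^2 + 2*y^2.
Starting point: (-3.5627, 0.7233), alpha = 0.1
Step 1: grad_x = 2*4*-3.5627 = -28.5016, grad_y = 2*2*0.7233 = 2.8932
  x_1 = -3.5627 - 0.1*-28.5016 = -0.7125
  y_1 = 0.7233 - 0.1*2.8932 = 0.434
Step 2: grad_x = 2*4*-0.7125 = -5.7003, grad_y = 2*2*0.434 = 1.7359
  x_2 = -0.7125 - 0.1*-5.7003 = -0.1425
  y_2 = 0.434 - 0.1*1.7359 = 0.2604
Step 3: grad_x = 2*4*-0.1425 = -1.1401, grad_y = 2*2*0.2604 = 1.0416
  x_3 = -0.1425 - 0.1*-1.1401 = -0.0285
  y_3 = 0.2604 - 0.1*1.0416 = 0.1562
Step 4: grad_x = 2*4*-0.0285 = -0.228, grad_y = 2*2*0.1562 = 0.6249
  x_4 = -0.0285 - 0.1*-0.228 = -0.0057
  y_4 = 0.1562 - 0.1*0.6249 = 0.0937
Step 5: grad_x = 2*4*-0.0057 = -0.0456, grad_y = 2*2*0.0937 = 0.375
  x_5 = -0.0057 - 0.1*-0.0456 = -0.0011
  y_5 = 0.0937 - 0.1*0.375 = 0.0562
f(-0.0011, 0.0562) = 4*(-0.0011)^2 + 2*0.0562^2 = 0.0063


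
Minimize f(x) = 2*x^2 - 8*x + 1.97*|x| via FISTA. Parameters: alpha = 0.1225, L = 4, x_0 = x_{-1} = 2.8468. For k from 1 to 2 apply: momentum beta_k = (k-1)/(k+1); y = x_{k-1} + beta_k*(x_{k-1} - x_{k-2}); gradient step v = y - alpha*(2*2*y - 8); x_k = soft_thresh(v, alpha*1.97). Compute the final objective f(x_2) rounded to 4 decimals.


FISTA on f(x) = 2*x^2 - 8*x + 1.97*|x|
L = 4, alpha = 0.1225
Iteration 1: beta = 0.0, y = 2.8468 + 0.0*(2.8468 - 2.8468) = 2.8468
  grad(y) = 3.3872, v = y - alpha*grad = 2.4319
  prox(v) = soft_thresh(2.4319, 0.2413) = 2.1905
Iteration 2: beta = 0.3333, y = 2.1905 + 0.3333*(2.1905 - 2.8468) = 1.9718
  grad(y) = -0.1128, v = y - alpha*grad = 1.9856
  prox(v) = soft_thresh(1.9856, 0.2413) = 1.7443
f(x_2) = 2*1.7443^2 - 8*1.7443 + 1.97*|1.7443| = -4.433


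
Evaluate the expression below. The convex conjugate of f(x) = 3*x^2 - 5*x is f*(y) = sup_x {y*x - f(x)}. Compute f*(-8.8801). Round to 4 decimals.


f*(y) = sup_x {y*x - a*x^2 - b*x} = sup_x {(y-b)*x - a*x^2}
FOC: (y - b) - 2a*x = 0 => x* = (y - b)/(2a)
x* = (-8.8801 + 5)/(2*3) = -0.6467
f*(-8.8801) = (y-b)^2/(4a) = (-8.8801 + 5)^2/(4*3)
= 15.0552/12 = 1.2546


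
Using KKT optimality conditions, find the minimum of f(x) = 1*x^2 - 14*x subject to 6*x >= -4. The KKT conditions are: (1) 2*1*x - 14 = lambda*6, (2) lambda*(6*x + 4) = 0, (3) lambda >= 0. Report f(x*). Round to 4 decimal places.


Step 1: Try lambda = 0 (constraint inactive).
Stationarity: 2*1*x - 14 = 0
x* = 14/(2*1) = 7.0
Check constraint: 6*7.0 = 42.0 >= -4 -- satisfied.
Step 2: Compute optimal value.
f(x*) = 1*7.0^2 - 14*7.0 = -49.0


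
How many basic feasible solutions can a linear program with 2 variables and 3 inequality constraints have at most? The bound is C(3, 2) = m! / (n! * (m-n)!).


Each vertex corresponds to some choice of n active constraints out of m, so the number of vertices is at most C(m, n) = m! / (n!(m-n)!).
m = 3, n = 2
Numerator: 3 * 2
Denominator: 2! = 2
C(3, 2) = 3


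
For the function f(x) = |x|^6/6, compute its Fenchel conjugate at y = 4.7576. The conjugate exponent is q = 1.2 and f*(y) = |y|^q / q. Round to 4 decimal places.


The conjugate exponent q satisfies 1/p + 1/q = 1.
p = 6, so q = 6/(6 - 1) = 1.2
|y|^q = 4.7576^1.2 = 6.4993
f*(4.7576) = 6.4993 / 1.2 = 5.4161


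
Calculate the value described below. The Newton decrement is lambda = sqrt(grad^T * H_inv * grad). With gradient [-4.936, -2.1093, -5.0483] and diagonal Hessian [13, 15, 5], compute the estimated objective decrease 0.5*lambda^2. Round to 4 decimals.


Step 1: H is diagonal, so H^(-1) * g = [-0.3797, -0.1406, -1.0097].
Step 2: g^T H^(-1) g = sum_i g_i^2 / H_ii
  = (-4.936)^2/13 + (-2.1093)^2/15 + (-5.0483)^2/5
  = 1.8742 + 0.2966 + 5.0971 = 7.2678
Step 3: Objective decrease = 0.5 * g^T H^(-1) g = 3.6339


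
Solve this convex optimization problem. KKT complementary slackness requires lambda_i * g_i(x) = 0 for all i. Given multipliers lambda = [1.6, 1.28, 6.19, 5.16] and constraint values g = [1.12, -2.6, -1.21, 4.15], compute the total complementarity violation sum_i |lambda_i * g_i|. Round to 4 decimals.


KKT complementary slackness check:
lambda_1 * g_1 = 1.6 * 1.12 = 1.792
lambda_2 * g_2 = 1.28 * -2.6 = -3.328
lambda_3 * g_3 = 6.19 * -1.21 = -7.4899
lambda_4 * g_4 = 5.16 * 4.15 = 21.414
Total violation = 1.792 + 3.328 + 7.4899 + 21.414 = 34.0239


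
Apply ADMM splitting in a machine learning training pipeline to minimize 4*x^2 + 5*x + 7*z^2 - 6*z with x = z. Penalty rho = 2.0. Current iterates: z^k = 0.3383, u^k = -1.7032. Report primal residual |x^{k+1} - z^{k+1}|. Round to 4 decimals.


ADMM iteration with rho = 2.0, z^k = 0.3383, u^k = -1.7032
Step 1: x-update.
Minimize 4*x^2 + 5*x + (2.0/2)*(x - 0.3383 - 1.7032)^2
FOC: (2*4 + 2.0)*x = -5 + 2.0*(0.3383 + 1.7032)
x^{k+1} = -0.0917
Step 2: z-update.
Minimize 7*z^2 - 6*z + (2.0/2)*(-0.0917 - z - 1.7032)^2
FOC: (2*7 + 2.0)*z = 6 + 2.0*(-0.0917 - 1.7032)
z^{k+1} = 0.1506
Step 3: u-update.
u^{k+1} = -1.7032 - 0.0917 - 0.1506 = -1.9455
Step 4: Primal residual = |-0.0917 - 0.1506| = 0.2423
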